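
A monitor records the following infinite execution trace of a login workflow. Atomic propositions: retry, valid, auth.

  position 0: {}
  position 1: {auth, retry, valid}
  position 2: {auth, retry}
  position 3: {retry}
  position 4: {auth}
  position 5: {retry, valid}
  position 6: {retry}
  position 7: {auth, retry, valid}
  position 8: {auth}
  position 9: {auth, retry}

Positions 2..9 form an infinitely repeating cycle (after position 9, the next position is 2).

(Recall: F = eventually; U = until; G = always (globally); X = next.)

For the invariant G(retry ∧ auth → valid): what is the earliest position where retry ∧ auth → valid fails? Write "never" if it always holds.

Check retry ∧ auth → valid at each position in order: 0 ✓, 1 ✓.
At position 2 the labels are {auth, retry}, so retry ∧ auth → valid is false there. This is the first violation.

2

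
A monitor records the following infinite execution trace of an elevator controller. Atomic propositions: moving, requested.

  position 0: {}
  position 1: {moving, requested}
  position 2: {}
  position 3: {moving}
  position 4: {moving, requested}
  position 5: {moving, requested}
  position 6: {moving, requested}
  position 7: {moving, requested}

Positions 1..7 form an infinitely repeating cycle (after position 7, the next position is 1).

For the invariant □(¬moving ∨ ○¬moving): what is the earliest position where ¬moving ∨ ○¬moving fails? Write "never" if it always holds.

3

Check ¬moving ∨ ○¬moving at each position in order: 0 ✓, 1 ✓, 2 ✓.
At position 3 the labels are {moving} and the next position 4 has {moving, requested}, so ¬moving ∨ ○¬moving is false there. This is the first violation.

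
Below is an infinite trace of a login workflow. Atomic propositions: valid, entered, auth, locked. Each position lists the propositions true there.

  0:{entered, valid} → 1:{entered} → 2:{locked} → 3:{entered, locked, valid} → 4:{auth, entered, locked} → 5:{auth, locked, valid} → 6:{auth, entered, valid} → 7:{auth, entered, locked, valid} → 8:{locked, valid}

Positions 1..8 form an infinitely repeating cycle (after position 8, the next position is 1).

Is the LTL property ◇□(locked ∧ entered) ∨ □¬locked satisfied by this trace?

□(locked ∧ entered) is false at every position 0..8, so it never becomes true and ◇□(locked ∧ entered) fails.
¬locked must hold at every position from 0 onward. It fails at position 2, so □¬locked is false.
At position 0: ◇□(locked ∧ entered) is false; □¬locked is false; so ◇□(locked ∧ entered) ∨ □¬locked is false.

Violated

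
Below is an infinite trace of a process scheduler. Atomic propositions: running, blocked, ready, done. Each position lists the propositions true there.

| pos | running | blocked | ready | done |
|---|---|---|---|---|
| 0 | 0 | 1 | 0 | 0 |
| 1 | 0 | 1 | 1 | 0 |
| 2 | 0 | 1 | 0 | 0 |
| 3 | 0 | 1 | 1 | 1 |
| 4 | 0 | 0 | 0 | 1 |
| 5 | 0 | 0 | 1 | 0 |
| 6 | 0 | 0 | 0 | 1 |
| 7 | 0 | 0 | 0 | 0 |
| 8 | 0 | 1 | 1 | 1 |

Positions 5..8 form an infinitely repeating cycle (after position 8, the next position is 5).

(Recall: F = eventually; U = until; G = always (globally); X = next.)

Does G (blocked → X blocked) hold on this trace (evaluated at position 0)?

blocked → X blocked must hold at every position from 0 onward. It fails at position 3, so G (blocked → X blocked) is false.
Positions where blocked holds: 0, 1, 2, 3, 8.
Check X blocked at each: 0→ok, 1→ok, 2→ok, 3→fails, 8→fails.

No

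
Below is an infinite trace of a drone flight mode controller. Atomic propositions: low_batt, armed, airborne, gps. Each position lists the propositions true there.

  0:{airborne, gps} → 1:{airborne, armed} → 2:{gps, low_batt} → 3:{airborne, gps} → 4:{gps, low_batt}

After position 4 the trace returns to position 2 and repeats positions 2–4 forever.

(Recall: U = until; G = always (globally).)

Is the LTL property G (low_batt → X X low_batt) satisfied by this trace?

No

low_batt → X X low_batt must hold at every position from 0 onward. It fails at position 4, so G (low_batt → X X low_batt) is false.
Positions where low_batt holds: 2, 4.
Check X X low_batt at each: 2→ok, 4→fails.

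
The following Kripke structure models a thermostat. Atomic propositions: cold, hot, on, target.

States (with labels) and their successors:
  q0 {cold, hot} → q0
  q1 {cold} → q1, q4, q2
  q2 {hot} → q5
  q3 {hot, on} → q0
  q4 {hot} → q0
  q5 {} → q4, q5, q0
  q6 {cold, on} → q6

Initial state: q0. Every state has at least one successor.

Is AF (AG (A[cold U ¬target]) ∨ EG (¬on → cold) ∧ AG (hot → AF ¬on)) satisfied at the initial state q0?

States satisfying AF (AG (A[cold U ¬target]) ∨ EG (¬on → cold) ∧ AG (hot → AF ¬on)): {q0, q1, q2, q3, q4, q5, q6}.
q0 ∈ Sat(AF (AG (A[cold U ¬target]) ∨ EG (¬on → cold) ∧ AG (hot → AF ¬on))).

Satisfied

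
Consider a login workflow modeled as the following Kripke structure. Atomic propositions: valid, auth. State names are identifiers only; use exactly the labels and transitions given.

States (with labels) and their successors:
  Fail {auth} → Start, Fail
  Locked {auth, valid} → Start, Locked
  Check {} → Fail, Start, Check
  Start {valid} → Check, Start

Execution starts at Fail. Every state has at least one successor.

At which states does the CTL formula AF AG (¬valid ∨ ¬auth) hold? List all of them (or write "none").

{Fail, Check, Start}

States satisfying AG (¬valid ∨ ¬auth): {Fail, Check, Start}.
States satisfying AF AG (¬valid ∨ ¬auth): {Fail, Check, Start}.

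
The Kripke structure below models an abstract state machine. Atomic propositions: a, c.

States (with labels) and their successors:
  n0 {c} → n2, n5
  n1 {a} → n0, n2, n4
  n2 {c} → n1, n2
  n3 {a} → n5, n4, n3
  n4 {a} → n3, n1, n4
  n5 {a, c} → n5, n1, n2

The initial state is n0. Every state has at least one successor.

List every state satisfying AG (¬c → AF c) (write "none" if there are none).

none

States satisfying ¬c → AF c: {n0, n2, n5}.
States satisfying AG (¬c → AF c): ∅.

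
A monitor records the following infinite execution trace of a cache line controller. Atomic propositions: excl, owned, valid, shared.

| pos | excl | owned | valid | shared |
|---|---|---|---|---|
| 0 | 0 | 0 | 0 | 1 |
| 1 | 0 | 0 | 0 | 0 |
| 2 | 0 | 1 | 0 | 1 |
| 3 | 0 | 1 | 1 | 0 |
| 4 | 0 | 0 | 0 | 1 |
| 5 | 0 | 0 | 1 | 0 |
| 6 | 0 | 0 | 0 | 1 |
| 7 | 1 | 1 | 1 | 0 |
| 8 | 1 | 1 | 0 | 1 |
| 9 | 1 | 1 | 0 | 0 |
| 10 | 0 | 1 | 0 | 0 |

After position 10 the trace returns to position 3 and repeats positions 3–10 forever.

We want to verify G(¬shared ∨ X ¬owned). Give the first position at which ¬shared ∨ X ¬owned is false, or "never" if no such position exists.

Check ¬shared ∨ X ¬owned at each position in order: 0 ✓, 1 ✓.
At position 2 the labels are {owned, shared} and the next position 3 has {owned, valid}, so ¬shared ∨ X ¬owned is false there. This is the first violation.

2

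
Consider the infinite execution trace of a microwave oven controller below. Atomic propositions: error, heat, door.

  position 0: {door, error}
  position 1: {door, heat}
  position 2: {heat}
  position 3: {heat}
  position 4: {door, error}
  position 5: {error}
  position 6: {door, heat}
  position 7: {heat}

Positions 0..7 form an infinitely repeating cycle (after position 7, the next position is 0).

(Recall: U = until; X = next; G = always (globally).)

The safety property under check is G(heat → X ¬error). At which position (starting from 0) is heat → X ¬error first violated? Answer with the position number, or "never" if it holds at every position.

3

Check heat → X ¬error at each position in order: 0 ✓, 1 ✓, 2 ✓.
At position 3 the labels are {heat} and the next position 4 has {door, error}, so heat → X ¬error is false there. This is the first violation.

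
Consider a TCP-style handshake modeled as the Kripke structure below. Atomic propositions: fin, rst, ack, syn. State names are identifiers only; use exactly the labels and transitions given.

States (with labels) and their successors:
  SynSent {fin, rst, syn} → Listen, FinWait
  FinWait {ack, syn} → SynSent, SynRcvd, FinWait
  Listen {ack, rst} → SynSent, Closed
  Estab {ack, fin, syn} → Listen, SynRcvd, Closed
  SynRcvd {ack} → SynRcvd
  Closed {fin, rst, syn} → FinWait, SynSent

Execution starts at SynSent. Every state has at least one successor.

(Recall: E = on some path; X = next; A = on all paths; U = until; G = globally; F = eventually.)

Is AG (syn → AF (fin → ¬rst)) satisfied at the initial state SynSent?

Satisfied

States satisfying syn → AF (fin → ¬rst): {SynSent, FinWait, Listen, Estab, SynRcvd, Closed}.
States satisfying AG (syn → AF (fin → ¬rst)): {SynSent, FinWait, Listen, Estab, SynRcvd, Closed}.
Every state reachable from SynSent satisfies syn → AF (fin → ¬rst).
SynSent ∈ Sat(AG (syn → AF (fin → ¬rst))).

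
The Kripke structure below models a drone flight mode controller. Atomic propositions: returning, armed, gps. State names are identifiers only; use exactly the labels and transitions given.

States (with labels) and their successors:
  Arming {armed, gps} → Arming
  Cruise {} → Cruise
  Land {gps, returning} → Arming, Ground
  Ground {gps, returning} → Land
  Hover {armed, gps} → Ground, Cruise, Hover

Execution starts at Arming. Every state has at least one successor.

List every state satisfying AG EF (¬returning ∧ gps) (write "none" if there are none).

{Arming, Land, Ground}

States satisfying EF (¬returning ∧ gps): {Arming, Land, Ground, Hover}.
States satisfying AG EF (¬returning ∧ gps): {Arming, Land, Ground}.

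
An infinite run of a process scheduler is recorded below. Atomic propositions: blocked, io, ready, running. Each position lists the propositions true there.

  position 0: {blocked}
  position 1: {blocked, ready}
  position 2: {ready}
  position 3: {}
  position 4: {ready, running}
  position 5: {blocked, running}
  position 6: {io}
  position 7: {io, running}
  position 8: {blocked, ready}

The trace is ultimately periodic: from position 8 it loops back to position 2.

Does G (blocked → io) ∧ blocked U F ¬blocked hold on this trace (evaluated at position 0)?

No

blocked → io must hold at every position from 0 onward. It fails at position 0, so G (blocked → io) is false.
Positions where blocked holds: 0, 1, 5, 8.
Check io at each: 0→fails, 1→fails, 5→fails, 8→fails.
Walking from position 0: F ¬blocked first holds at position 0, and blocked holds at every earlier position along the way, so blocked U F ¬blocked holds.
At position 0: G (blocked → io) is false; blocked U F ¬blocked is true; so G (blocked → io) ∧ blocked U F ¬blocked is false.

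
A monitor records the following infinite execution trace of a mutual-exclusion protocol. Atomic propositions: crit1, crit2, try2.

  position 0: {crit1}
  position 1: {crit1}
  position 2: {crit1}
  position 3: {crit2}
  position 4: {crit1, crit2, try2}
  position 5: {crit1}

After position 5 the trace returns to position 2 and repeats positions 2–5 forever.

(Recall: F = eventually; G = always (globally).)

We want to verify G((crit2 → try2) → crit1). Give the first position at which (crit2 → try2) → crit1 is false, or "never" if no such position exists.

(crit2 → try2) → crit1 holds at every position 0..5, and those are all the positions the trace ever visits, so the invariant G((crit2 → try2) → crit1) is never violated.

never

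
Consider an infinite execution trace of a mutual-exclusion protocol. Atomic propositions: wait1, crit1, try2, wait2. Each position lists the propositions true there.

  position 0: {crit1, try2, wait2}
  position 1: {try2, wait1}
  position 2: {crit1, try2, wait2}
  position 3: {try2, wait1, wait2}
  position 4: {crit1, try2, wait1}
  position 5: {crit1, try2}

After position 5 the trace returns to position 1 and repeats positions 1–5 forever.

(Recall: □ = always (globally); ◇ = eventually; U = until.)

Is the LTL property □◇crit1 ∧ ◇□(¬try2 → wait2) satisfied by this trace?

◇crit1 holds at every position 0..5, and those are all positions ever visited, so □◇crit1 holds.
□(¬try2 → wait2) holds at position 0, which is reachable from 0, so ◇□(¬try2 → wait2) holds.
At position 0: □◇crit1 is true; ◇□(¬try2 → wait2) is true; so □◇crit1 ∧ ◇□(¬try2 → wait2) is true.

Yes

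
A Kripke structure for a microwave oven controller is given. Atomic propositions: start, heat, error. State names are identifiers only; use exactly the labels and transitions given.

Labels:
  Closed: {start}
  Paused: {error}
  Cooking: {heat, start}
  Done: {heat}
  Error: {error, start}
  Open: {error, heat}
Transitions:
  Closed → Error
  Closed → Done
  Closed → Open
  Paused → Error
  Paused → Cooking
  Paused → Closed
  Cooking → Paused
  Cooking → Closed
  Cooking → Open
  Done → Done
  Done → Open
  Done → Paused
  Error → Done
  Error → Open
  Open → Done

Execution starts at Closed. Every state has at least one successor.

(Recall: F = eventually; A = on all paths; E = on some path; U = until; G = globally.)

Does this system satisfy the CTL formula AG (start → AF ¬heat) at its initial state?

Violated

States satisfying start → AF ¬heat: {Closed, Paused, Done, Error, Open}.
States satisfying AG (start → AF ¬heat): ∅.
Cooking is reachable from Closed and violates start → AF ¬heat, so AG fails at Closed.
Closed ∉ Sat(AG (start → AF ¬heat)).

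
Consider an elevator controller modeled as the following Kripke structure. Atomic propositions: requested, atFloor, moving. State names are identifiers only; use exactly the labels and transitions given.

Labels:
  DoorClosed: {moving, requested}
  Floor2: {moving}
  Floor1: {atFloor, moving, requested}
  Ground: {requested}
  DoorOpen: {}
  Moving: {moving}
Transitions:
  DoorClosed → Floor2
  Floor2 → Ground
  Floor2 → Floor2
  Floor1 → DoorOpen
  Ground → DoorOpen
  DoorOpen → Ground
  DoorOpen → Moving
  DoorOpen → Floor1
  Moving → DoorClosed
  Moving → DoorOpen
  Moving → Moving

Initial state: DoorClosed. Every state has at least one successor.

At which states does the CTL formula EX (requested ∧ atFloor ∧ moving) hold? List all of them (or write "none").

States satisfying requested ∧ atFloor ∧ moving: {Floor1}.
States satisfying EX (requested ∧ atFloor ∧ moving): {DoorOpen}.

{DoorOpen}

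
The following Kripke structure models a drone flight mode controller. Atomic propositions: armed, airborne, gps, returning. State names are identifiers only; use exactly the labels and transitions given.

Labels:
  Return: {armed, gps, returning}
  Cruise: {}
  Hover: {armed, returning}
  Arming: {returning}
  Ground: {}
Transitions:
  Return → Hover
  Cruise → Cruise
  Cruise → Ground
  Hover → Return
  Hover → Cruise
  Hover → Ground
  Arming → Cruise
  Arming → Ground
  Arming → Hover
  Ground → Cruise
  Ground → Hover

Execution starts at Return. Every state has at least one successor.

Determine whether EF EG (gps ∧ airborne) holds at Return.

States satisfying EG (gps ∧ airborne): ∅.
States satisfying EF EG (gps ∧ airborne): ∅.
No suitable path/successor from Return witnesses the formula.
Return ∉ Sat(EF EG (gps ∧ airborne)).

Violated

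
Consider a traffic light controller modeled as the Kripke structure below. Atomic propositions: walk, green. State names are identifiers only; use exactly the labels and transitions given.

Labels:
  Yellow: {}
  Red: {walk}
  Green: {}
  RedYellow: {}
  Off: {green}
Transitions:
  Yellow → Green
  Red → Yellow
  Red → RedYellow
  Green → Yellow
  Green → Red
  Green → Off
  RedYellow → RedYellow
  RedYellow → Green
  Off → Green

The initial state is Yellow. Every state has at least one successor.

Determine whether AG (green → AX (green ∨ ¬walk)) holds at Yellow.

States satisfying green → AX (green ∨ ¬walk): {Yellow, Red, Green, RedYellow, Off}.
States satisfying AG (green → AX (green ∨ ¬walk)): {Yellow, Red, Green, RedYellow, Off}.
Every state reachable from Yellow satisfies green → AX (green ∨ ¬walk).
Yellow ∈ Sat(AG (green → AX (green ∨ ¬walk))).

Yes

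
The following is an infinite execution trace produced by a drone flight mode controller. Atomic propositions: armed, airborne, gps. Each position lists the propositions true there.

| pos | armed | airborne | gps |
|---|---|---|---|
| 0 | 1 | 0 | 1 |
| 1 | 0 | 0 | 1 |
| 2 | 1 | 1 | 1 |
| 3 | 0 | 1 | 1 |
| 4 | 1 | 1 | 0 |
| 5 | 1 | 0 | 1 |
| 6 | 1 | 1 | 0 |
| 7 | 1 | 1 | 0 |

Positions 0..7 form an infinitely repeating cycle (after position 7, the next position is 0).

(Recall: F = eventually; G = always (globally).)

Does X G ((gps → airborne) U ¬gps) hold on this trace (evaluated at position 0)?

Violated

The position after 0 is 1; G ((gps → airborne) U ¬gps) is false there.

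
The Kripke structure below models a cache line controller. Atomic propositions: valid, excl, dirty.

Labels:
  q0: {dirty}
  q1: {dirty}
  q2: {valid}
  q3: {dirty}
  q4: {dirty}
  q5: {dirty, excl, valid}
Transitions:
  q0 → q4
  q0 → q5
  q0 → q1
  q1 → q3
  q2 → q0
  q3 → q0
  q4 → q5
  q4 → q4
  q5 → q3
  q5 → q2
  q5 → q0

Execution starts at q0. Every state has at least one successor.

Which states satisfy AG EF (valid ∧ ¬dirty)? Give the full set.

States satisfying EF (valid ∧ ¬dirty): {q0, q1, q2, q3, q4, q5}.
States satisfying AG EF (valid ∧ ¬dirty): {q0, q1, q2, q3, q4, q5}.

{q0, q1, q2, q3, q4, q5}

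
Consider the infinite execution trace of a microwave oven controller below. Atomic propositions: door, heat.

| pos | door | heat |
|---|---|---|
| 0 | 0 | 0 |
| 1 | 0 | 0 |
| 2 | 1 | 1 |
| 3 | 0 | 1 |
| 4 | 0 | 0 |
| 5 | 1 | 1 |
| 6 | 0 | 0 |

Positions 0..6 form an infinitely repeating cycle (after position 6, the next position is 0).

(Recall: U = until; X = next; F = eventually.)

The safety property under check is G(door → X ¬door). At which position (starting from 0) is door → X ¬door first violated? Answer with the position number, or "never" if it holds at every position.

door → X ¬door holds at every position 0..6, and those are all the positions the trace ever visits, so the invariant G(door → X ¬door) is never violated.

never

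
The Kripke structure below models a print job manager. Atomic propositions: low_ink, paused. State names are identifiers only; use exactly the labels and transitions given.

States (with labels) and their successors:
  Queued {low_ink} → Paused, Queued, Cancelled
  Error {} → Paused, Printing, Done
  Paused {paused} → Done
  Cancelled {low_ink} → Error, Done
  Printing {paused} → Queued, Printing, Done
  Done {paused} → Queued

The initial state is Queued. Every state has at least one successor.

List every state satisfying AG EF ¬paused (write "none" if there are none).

States satisfying EF ¬paused: {Queued, Error, Paused, Cancelled, Printing, Done}.
States satisfying AG EF ¬paused: {Queued, Error, Paused, Cancelled, Printing, Done}.

{Queued, Error, Paused, Cancelled, Printing, Done}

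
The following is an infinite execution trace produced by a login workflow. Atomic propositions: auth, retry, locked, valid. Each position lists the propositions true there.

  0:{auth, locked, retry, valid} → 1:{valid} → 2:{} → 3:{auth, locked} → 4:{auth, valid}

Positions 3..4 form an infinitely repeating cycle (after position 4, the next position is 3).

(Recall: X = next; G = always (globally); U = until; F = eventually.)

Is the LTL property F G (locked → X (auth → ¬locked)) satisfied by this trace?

G (locked → X (auth → ¬locked)) holds at position 0, which is reachable from 0, so F G (locked → X (auth → ¬locked)) holds.

Yes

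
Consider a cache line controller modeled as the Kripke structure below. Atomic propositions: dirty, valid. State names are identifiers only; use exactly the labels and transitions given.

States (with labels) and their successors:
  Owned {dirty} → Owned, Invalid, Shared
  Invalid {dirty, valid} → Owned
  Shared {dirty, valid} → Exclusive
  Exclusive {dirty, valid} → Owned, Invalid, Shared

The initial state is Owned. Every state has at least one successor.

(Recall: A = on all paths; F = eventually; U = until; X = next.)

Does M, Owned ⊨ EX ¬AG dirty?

No

States satisfying ¬AG dirty: ∅.
States satisfying EX ¬AG dirty: ∅.
No suitable path/successor from Owned witnesses the formula.
Owned ∉ Sat(EX ¬AG dirty).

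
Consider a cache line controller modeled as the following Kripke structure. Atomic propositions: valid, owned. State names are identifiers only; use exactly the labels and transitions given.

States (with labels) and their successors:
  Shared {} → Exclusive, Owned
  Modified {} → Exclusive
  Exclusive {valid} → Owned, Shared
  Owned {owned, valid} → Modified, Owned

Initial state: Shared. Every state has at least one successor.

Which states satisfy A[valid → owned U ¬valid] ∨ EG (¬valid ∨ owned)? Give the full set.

{Shared, Modified, Owned}

States satisfying valid → owned: {Shared, Modified, Owned}.
States satisfying ¬valid: {Shared, Modified}.
States satisfying A[valid → owned U ¬valid]: {Shared, Modified}.
States satisfying ¬valid ∨ owned: {Shared, Modified, Owned}.
States satisfying EG (¬valid ∨ owned): {Shared, Owned}.
States satisfying A[valid → owned U ¬valid] ∨ EG (¬valid ∨ owned): {Shared, Modified, Owned}.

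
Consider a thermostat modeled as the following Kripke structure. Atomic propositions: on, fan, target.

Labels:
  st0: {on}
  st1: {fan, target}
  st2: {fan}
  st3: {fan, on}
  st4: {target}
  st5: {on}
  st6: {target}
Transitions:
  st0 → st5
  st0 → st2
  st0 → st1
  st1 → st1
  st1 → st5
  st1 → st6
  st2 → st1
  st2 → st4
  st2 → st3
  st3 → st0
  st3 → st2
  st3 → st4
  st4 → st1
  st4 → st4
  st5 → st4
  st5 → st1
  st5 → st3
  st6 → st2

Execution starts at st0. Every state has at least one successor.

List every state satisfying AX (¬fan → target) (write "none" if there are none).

{st2, st4, st5, st6}

States satisfying ¬fan → target: {st1, st2, st3, st4, st6}.
States satisfying AX (¬fan → target): {st2, st4, st5, st6}.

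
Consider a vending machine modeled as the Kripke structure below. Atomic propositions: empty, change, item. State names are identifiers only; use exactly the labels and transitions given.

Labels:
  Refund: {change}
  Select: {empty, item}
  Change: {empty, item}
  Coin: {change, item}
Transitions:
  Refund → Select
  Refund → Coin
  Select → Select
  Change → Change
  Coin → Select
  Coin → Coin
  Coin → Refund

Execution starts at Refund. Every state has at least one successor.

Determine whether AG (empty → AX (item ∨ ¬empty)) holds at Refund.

Satisfied

States satisfying empty → AX (item ∨ ¬empty): {Refund, Select, Change, Coin}.
States satisfying AG (empty → AX (item ∨ ¬empty)): {Refund, Select, Change, Coin}.
Every state reachable from Refund satisfies empty → AX (item ∨ ¬empty).
Refund ∈ Sat(AG (empty → AX (item ∨ ¬empty))).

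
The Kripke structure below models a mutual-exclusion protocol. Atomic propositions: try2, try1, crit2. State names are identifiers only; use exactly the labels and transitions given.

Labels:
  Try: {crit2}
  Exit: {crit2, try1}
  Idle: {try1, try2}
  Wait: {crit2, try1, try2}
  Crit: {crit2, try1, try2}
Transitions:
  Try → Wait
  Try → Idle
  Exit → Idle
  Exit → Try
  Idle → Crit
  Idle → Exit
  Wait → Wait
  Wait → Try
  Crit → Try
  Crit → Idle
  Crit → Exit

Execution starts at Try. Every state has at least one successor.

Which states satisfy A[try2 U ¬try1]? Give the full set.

States satisfying try2: {Idle, Wait, Crit}.
States satisfying ¬try1: {Try}.
States satisfying A[try2 U ¬try1]: {Try}.

{Try}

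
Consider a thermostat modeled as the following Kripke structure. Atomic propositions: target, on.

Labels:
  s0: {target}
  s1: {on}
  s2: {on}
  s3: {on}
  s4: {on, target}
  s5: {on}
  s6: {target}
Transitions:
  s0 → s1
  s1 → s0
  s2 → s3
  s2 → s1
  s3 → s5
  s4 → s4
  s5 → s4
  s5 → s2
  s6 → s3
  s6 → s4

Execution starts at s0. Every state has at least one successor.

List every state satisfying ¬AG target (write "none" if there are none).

States satisfying target: {s0, s4, s6}.
States satisfying AG target: {s4}.
States satisfying ¬AG target: {s0, s1, s2, s3, s5, s6}.

{s0, s1, s2, s3, s5, s6}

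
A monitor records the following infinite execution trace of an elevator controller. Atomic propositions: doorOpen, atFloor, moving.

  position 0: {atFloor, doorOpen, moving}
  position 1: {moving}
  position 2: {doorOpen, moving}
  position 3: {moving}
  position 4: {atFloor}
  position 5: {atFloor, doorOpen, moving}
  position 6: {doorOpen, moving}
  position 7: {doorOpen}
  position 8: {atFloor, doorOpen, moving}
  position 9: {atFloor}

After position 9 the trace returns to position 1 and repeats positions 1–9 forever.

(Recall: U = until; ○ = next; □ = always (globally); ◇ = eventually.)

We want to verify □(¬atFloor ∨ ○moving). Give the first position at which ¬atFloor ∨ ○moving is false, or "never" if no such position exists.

8

Check ¬atFloor ∨ ○moving at each position in order: 0 ✓, 1 ✓, 2 ✓, 3 ✓, 4 ✓, 5 ✓, 6 ✓, 7 ✓.
At position 8 the labels are {atFloor, doorOpen, moving} and the next position 9 has {atFloor}, so ¬atFloor ∨ ○moving is false there. This is the first violation.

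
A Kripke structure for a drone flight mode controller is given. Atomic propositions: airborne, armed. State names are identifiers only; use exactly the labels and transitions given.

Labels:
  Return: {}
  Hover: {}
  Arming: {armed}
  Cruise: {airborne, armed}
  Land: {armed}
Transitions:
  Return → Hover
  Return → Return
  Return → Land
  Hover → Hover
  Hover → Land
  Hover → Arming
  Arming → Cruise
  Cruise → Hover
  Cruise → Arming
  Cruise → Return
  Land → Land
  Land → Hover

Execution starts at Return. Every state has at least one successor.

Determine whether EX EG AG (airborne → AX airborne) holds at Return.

No

States satisfying EG AG (airborne → AX airborne): ∅.
States satisfying EX EG AG (airborne → AX airborne): ∅.
No suitable path/successor from Return witnesses the formula.
Return ∉ Sat(EX EG AG (airborne → AX airborne)).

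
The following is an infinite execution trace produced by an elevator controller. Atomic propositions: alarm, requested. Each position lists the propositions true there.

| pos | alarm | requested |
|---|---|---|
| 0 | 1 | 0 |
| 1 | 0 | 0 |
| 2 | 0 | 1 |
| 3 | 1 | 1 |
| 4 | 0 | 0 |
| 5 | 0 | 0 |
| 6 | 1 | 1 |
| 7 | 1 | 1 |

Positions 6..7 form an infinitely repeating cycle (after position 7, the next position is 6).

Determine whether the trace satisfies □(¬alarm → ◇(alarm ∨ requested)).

¬alarm → ◇(alarm ∨ requested) holds at every position 0..7, and those are all positions ever visited, so □(¬alarm → ◇(alarm ∨ requested)) holds.
Positions where ¬alarm holds: 1, 2, 4, 5.
Check ◇(alarm ∨ requested) at each: 1→ok, 2→ok, 4→ok, 5→ok.

Satisfied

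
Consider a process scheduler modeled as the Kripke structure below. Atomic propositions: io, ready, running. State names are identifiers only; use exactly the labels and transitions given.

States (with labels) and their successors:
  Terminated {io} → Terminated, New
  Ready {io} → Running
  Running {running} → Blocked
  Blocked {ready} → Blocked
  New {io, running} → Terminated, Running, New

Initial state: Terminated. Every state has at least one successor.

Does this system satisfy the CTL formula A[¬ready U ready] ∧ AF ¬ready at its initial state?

No

States satisfying ¬ready: {Terminated, Ready, Running, New}.
States satisfying ready: {Blocked}.
States satisfying A[¬ready U ready]: {Ready, Running, Blocked}.
States satisfying AF ¬ready: {Terminated, Ready, Running, New}.
States satisfying A[¬ready U ready] ∧ AF ¬ready: {Ready, Running}.
Terminated ∉ Sat(A[¬ready U ready] ∧ AF ¬ready).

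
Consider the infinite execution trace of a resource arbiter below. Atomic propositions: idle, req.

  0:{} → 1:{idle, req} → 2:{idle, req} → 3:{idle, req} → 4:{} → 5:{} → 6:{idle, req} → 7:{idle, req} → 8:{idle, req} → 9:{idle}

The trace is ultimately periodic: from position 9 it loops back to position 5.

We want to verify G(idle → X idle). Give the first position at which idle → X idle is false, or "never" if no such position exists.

3

Check idle → X idle at each position in order: 0 ✓, 1 ✓, 2 ✓.
At position 3 the labels are {idle, req} and the next position 4 has {}, so idle → X idle is false there. This is the first violation.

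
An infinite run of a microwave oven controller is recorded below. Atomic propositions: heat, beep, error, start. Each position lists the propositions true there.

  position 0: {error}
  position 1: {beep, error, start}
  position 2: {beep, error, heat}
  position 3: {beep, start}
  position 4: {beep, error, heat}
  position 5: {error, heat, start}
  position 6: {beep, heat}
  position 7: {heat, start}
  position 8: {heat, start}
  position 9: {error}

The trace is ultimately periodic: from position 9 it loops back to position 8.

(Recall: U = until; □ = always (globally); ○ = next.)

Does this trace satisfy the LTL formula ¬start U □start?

Walking from position 0: at position 1, □start has not yet held and ¬start fails, so ¬start U □start is false.

Does not hold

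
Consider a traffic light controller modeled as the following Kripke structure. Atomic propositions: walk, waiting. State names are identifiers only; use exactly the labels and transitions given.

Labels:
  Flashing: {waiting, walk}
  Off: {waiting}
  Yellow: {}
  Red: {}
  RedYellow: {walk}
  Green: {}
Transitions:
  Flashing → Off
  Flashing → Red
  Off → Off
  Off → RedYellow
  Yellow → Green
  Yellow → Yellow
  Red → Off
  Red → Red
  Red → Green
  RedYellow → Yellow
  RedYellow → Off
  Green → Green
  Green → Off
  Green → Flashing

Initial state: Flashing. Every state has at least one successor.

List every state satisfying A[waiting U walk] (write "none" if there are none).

States satisfying waiting: {Flashing, Off}.
States satisfying walk: {Flashing, RedYellow}.
States satisfying A[waiting U walk]: {Flashing, RedYellow}.

{Flashing, RedYellow}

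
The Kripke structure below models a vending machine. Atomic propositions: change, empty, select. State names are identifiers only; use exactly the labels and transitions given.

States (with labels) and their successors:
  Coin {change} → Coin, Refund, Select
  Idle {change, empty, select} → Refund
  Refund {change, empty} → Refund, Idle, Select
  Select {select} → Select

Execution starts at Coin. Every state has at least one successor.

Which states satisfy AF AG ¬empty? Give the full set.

{Select}

States satisfying AG ¬empty: {Select}.
States satisfying AF AG ¬empty: {Select}.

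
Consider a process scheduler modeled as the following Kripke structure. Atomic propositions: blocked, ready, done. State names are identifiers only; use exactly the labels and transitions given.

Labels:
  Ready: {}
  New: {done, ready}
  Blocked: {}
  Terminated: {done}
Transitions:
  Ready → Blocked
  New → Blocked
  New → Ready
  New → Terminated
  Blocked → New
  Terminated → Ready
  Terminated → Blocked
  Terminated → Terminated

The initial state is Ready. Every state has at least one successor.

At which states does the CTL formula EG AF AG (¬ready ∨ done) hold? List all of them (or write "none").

States satisfying AF AG (¬ready ∨ done): {Ready, New, Blocked, Terminated}.
States satisfying EG AF AG (¬ready ∨ done): {Ready, New, Blocked, Terminated}.

{Ready, New, Blocked, Terminated}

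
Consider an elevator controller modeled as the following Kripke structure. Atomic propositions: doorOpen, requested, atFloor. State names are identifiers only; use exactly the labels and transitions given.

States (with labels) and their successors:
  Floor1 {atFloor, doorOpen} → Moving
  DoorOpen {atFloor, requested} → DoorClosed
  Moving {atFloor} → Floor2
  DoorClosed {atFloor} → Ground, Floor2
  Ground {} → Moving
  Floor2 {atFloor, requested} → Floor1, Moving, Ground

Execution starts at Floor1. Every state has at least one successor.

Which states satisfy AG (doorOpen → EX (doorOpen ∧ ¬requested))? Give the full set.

States satisfying doorOpen → EX (doorOpen ∧ ¬requested): {DoorOpen, Moving, DoorClosed, Ground, Floor2}.
States satisfying AG (doorOpen → EX (doorOpen ∧ ¬requested)): ∅.

none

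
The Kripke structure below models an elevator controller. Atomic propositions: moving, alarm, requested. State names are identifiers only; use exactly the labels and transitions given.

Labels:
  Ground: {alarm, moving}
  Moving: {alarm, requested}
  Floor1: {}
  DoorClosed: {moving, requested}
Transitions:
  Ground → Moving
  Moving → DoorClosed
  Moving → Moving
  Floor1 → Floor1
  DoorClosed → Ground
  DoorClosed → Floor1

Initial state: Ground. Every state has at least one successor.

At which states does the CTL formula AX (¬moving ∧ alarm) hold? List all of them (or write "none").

States satisfying ¬moving ∧ alarm: {Moving}.
States satisfying AX (¬moving ∧ alarm): {Ground}.

{Ground}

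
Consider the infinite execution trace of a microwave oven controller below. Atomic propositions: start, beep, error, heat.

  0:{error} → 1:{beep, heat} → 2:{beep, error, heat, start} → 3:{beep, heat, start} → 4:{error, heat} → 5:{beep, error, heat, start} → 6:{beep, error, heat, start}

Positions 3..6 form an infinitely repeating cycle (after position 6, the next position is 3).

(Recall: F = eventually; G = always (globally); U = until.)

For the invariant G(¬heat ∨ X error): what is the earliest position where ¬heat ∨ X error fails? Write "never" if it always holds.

2

Check ¬heat ∨ X error at each position in order: 0 ✓, 1 ✓.
At position 2 the labels are {beep, error, heat, start} and the next position 3 has {beep, heat, start}, so ¬heat ∨ X error is false there. This is the first violation.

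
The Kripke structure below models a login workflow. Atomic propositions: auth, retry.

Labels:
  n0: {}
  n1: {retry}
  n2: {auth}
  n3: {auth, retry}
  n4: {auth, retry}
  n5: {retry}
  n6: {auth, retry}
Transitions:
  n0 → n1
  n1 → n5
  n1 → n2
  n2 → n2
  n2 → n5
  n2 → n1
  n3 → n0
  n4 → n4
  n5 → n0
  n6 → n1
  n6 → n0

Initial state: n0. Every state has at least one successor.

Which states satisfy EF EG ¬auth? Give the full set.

{n0, n1, n2, n3, n5, n6}

States satisfying EG ¬auth: {n0, n1, n5}.
States satisfying EF EG ¬auth: {n0, n1, n2, n3, n5, n6}.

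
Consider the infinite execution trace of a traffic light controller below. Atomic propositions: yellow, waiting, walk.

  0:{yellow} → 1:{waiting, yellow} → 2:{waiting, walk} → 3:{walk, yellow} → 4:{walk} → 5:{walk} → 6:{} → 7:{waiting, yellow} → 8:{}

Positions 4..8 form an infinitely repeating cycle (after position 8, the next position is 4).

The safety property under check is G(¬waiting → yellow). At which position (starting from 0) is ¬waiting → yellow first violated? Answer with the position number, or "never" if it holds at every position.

Check ¬waiting → yellow at each position in order: 0 ✓, 1 ✓, 2 ✓, 3 ✓.
At position 4 the labels are {walk}, so ¬waiting → yellow is false there. This is the first violation.

4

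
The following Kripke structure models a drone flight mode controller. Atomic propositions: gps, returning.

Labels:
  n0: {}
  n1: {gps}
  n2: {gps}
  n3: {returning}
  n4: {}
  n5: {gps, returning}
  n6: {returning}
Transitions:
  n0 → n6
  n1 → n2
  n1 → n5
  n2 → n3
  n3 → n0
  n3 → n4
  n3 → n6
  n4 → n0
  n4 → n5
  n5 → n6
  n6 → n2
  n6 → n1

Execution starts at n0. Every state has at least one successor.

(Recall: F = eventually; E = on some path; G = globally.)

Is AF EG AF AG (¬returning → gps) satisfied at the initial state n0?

Violated

States satisfying EG AF AG (¬returning → gps): ∅.
States satisfying AF EG AF AG (¬returning → gps): ∅.
There is a path from n0 along which EG AF AG (¬returning → gps) never holds.
n0 ∉ Sat(AF EG AF AG (¬returning → gps)).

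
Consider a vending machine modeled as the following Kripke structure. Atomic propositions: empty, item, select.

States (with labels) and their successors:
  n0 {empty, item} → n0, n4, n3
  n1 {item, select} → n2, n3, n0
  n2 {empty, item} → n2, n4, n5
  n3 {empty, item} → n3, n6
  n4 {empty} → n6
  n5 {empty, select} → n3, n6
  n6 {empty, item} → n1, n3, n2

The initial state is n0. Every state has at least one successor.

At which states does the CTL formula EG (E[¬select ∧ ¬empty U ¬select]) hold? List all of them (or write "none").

{n0, n2, n3, n4, n6}

States satisfying E[¬select ∧ ¬empty U ¬select]: {n0, n2, n3, n4, n6}.
States satisfying EG (E[¬select ∧ ¬empty U ¬select]): {n0, n2, n3, n4, n6}.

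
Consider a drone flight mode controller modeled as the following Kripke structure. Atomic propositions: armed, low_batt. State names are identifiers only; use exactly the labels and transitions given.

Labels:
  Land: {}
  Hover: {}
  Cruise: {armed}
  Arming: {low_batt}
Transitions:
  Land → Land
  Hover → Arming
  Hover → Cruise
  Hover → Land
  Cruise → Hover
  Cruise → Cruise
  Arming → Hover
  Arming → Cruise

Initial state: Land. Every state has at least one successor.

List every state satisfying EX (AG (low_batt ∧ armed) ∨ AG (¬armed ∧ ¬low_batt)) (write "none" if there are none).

{Land, Hover}

States satisfying AG (low_batt ∧ armed) ∨ AG (¬armed ∧ ¬low_batt): {Land}.
States satisfying EX (AG (low_batt ∧ armed) ∨ AG (¬armed ∧ ¬low_batt)): {Land, Hover}.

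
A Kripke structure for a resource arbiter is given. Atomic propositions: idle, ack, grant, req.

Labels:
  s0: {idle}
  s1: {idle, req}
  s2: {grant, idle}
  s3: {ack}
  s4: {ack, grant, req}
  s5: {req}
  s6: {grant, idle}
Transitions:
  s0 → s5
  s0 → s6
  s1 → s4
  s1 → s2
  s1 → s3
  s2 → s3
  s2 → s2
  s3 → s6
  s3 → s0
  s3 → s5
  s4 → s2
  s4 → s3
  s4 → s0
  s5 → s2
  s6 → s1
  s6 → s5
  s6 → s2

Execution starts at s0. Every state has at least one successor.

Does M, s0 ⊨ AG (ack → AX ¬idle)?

States satisfying ack → AX ¬idle: {s0, s1, s2, s5, s6}.
States satisfying AG (ack → AX ¬idle): ∅.
s3 is reachable from s0 and violates ack → AX ¬idle, so AG fails at s0.
s0 ∉ Sat(AG (ack → AX ¬idle)).

Violated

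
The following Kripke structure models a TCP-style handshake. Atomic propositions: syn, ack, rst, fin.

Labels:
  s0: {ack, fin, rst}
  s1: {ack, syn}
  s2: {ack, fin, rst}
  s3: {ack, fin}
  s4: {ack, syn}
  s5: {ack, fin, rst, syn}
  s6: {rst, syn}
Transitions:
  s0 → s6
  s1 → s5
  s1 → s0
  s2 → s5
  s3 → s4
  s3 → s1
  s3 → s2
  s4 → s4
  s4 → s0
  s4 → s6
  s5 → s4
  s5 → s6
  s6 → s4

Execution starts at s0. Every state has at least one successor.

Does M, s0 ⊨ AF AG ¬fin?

States satisfying AG ¬fin: ∅.
States satisfying AF AG ¬fin: ∅.
There is a path from s0 along which AG ¬fin never holds.
s0 ∉ Sat(AF AG ¬fin).

Violated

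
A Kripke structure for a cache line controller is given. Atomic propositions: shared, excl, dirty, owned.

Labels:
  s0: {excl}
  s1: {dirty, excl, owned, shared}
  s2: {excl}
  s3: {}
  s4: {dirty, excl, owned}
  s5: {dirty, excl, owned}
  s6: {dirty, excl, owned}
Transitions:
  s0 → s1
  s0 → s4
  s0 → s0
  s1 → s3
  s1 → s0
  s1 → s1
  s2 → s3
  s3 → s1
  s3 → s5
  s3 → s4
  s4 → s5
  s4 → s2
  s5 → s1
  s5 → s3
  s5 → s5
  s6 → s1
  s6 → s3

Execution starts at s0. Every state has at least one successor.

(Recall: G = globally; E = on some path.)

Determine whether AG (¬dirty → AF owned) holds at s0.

States satisfying ¬dirty → AF owned: {s1, s2, s3, s4, s5, s6}.
States satisfying AG (¬dirty → AF owned): ∅.
s0 is reachable from s0 and violates ¬dirty → AF owned, so AG fails at s0.
s0 ∉ Sat(AG (¬dirty → AF owned)).

Violated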